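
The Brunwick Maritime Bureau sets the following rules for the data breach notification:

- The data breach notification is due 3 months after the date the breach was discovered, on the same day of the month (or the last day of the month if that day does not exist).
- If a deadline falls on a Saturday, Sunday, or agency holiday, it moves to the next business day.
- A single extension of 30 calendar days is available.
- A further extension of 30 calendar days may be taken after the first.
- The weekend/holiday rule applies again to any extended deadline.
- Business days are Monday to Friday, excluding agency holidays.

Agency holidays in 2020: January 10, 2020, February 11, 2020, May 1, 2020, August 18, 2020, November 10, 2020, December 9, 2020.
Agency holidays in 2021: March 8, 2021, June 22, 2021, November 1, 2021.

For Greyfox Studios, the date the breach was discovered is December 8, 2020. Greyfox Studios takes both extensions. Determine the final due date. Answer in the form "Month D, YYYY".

May 10, 2021

3 months after December 8, 2020, on the same day of the month, is March 8, 2021.
March 8, 2021 is a listed holiday; the next business day is March 9, 2021 (Tuesday).
Add the 30 calendar-day extension to March 9, 2021: April 8, 2021.
Since April 8, 2021 is a Thursday and not a holiday, the date is unchanged.
Add the 30 calendar-day extension to April 8, 2021: May 8, 2021.
May 8, 2021 falls on a Saturday. Rolling to the next business day gives May 10, 2021, a Monday.
The final due date is May 10, 2021.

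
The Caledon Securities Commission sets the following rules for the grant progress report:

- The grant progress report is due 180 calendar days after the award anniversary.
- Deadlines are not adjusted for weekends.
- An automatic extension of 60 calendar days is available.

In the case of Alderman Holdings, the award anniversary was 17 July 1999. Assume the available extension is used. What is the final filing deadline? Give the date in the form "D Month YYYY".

From 17 July 1999, 180 calendar days later is 13 January 2000.
13 January 2000 is a Thursday; no weekend or holiday adjustment applies.
Add the 60 calendar-day extension to 13 January 2000: 13 March 2000.
13 March 2000 falls on a Monday. The rules make no weekend/holiday allowance, so it remains 13 March 2000.
The final due date is 13 March 2000.

13 March 2000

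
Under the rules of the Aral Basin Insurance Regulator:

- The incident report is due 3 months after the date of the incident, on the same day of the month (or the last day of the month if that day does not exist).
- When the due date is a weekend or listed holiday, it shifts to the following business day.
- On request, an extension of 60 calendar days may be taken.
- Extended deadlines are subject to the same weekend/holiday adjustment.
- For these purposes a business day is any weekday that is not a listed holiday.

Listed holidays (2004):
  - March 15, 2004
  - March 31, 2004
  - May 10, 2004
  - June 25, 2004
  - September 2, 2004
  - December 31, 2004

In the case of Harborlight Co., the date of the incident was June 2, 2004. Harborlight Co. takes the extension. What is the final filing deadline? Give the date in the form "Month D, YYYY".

November 2, 2004

3 months after June 2, 2004, on the same day of the month, is September 2, 2004.
Because September 2, 2004 is a listed holiday, the deadline becomes September 3, 2004 (Friday).
Add the 60 calendar-day extension to September 3, 2004: November 2, 2004.
November 2, 2004 is a Tuesday and not a listed holiday, so it stands.
Deadline: November 2, 2004.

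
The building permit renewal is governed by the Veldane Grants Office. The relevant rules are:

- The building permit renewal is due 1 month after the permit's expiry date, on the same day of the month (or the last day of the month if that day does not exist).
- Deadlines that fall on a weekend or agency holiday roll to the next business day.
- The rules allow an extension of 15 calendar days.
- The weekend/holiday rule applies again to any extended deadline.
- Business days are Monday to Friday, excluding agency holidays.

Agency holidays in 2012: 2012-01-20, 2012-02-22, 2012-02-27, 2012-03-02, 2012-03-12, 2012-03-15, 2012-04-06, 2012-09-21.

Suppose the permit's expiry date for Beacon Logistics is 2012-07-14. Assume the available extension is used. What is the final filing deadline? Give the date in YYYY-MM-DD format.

2012-08-29

1 month from 2012-07-14 is 2012-08-14.
2012-08-14 is a Tuesday and not a listed holiday, so it stands.
With the 15-day extension, 2012-08-14 becomes 2012-08-29.
2012-08-29 is a Wednesday and not a listed holiday, so it stands.
The final due date is 2012-08-29.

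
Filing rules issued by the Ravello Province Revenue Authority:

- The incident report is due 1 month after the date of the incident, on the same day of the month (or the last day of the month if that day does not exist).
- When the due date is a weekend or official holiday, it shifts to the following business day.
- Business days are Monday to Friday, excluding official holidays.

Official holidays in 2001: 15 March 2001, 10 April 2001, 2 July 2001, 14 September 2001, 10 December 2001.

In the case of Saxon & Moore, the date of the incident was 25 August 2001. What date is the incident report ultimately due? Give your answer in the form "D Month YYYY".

25 September 2001

1 month after 25 August 2001, on the same day of the month, is 25 September 2001.
Since 25 September 2001 is a Tuesday and not a holiday, the date is unchanged.
The final due date is 25 September 2001.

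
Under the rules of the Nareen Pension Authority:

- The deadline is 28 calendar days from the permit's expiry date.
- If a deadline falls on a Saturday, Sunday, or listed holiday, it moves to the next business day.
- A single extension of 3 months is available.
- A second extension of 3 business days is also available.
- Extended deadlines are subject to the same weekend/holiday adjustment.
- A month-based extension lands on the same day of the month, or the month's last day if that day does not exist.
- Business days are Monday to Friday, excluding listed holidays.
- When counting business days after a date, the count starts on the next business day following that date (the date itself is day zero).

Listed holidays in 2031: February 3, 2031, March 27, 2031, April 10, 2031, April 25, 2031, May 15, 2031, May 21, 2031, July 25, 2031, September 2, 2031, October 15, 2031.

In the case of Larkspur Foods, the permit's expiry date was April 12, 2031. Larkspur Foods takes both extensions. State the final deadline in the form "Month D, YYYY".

August 15, 2031

From April 12, 2031, 28 calendar days later is May 10, 2031.
May 10, 2031 is a Saturday, so it moves to the next business day, May 12, 2031 (Monday).
Applying the 3 months extension: 3 months after May 12, 2031 is August 12, 2031.
August 12, 2031 is a Tuesday and not a listed holiday, so it stands.
The 3-business-day extension runs from August 12, 2031 to August 15, 2031.
August 15, 2031 falls on a Friday, which is a business day, so no adjustment is needed.
So the filing is due August 15, 2031.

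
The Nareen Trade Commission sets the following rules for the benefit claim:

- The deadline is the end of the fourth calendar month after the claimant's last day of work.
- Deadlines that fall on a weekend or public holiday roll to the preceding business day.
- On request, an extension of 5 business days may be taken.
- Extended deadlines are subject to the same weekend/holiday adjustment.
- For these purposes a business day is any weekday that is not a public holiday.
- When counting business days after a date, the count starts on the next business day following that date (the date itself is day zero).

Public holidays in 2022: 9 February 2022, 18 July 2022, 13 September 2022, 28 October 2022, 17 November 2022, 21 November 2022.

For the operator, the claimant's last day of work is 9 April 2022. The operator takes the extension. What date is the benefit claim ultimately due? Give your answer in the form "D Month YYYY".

The fourth month after 9 April 2022 is August 2022, whose last day is 31 August 2022.
31 August 2022 falls on a Wednesday, which is a business day, so no adjustment is needed.
The 5-business-day extension runs from 31 August 2022 to 7 September 2022.
7 September 2022 is a Wednesday and not a listed holiday, so it stands.
The final due date is 7 September 2022.

7 September 2022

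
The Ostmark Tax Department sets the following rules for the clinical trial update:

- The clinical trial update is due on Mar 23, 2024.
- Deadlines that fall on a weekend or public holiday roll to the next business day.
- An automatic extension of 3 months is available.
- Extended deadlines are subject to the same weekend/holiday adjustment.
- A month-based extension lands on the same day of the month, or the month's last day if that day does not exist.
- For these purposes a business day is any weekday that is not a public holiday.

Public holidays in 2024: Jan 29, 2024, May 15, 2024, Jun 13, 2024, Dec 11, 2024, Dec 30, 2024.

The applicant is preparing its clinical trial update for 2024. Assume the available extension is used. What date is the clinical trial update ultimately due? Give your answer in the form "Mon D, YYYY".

The statutory due date is Mar 23, 2024.
Mar 23, 2024 falls on a Saturday. Rolling to the next business day gives Mar 25, 2024, a Monday.
The 3 months extension carries Mar 25, 2024 to Jun 25, 2024.
Jun 25, 2024 falls on a Tuesday, which is a business day, so no adjustment is needed.
Final deadline: Jun 25, 2024.

Jun 25, 2024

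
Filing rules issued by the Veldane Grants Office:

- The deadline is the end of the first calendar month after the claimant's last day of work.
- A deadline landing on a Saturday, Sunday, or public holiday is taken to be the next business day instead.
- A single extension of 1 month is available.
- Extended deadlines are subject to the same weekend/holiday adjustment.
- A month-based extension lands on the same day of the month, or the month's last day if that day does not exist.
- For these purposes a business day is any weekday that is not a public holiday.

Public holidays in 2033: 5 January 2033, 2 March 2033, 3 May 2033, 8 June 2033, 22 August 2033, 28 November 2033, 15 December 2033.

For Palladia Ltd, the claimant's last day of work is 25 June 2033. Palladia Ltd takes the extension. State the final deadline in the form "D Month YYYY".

The first month after 25 June 2033 is July 2033, whose last day is 31 July 2033.
31 July 2033 falls on a Sunday. Rolling to the next business day gives 1 August 2033, a Monday.
Applying the 1 month extension: 1 month after 1 August 2033 is 1 September 2033.
1 September 2033 falls on a Thursday, which is a business day, so no adjustment is needed.
So the filing is due 1 September 2033.

1 September 2033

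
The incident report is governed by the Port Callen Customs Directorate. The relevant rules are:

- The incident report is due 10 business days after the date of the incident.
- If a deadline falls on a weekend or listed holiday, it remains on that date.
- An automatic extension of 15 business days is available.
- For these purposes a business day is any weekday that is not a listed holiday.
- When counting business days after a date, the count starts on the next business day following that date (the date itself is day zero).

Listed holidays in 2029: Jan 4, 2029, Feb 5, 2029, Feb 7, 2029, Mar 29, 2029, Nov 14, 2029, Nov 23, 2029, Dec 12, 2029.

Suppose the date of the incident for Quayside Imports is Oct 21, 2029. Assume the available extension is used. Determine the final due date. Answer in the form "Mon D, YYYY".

Nov 27, 2029

Counting 10 business days after Oct 21, 2029 (skipping weekends and listed holidays) reaches Nov 2, 2029.
Nov 2, 2029 is a Friday; no weekend or holiday adjustment applies.
The 15-business-day extension runs from Nov 2, 2029 to Nov 27, 2029.
No adjustment is made for weekends or holidays, so Nov 27, 2029 stands.
Deadline: Nov 27, 2029.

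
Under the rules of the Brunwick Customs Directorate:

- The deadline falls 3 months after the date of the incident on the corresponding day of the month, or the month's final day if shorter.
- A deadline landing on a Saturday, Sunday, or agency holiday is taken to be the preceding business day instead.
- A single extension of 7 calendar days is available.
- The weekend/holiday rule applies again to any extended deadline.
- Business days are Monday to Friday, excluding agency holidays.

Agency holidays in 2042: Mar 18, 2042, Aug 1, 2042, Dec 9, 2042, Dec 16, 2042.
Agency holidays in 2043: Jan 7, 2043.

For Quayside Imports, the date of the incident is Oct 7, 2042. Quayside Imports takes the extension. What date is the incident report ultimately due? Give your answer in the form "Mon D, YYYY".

3 months after Oct 7, 2042, on the same day of the month, is Jan 7, 2043.
Jan 7, 2043 is a listed holiday; the preceding business day is Jan 6, 2043 (Tuesday).
The 7-calendar-day extension moves the deadline from Jan 6, 2043 to Jan 13, 2043.
Jan 13, 2043 is a Tuesday and not a listed holiday, so it stands.
Final deadline: Jan 13, 2043.

Jan 13, 2043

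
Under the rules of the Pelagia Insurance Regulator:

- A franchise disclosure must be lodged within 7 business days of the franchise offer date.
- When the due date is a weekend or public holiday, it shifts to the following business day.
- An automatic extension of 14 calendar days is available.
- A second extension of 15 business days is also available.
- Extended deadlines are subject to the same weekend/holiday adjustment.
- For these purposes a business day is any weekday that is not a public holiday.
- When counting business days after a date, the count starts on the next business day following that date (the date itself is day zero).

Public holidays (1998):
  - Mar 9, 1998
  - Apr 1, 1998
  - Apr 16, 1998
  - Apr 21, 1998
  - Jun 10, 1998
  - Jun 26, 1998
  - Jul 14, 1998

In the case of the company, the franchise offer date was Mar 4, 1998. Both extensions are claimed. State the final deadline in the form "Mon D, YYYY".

Apr 23, 1998

7 business days after Mar 4, 1998, excluding weekends and holidays, is Mar 16, 1998.
Mar 16, 1998 is a Monday and not a listed holiday, so it stands.
The 14-calendar-day extension moves the deadline from Mar 16, 1998 to Mar 30, 1998.
Mar 30, 1998 (Monday) is already a business day.
The 15-business-day extension runs from Mar 30, 1998 to Apr 23, 1998.
Apr 23, 1998 falls on a Thursday, which is a business day, so no adjustment is needed.
Deadline: Apr 23, 1998.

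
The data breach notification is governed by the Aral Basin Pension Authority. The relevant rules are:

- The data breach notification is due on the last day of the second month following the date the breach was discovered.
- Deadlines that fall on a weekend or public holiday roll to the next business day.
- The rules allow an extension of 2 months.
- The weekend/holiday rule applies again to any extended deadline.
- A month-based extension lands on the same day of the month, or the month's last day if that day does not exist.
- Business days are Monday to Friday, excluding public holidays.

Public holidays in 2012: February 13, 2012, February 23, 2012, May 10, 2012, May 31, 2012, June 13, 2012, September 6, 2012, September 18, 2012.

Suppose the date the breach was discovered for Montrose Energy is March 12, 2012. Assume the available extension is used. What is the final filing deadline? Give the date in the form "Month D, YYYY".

The second month after March 12, 2012 is May 2012, whose last day is May 31, 2012.
Because May 31, 2012 is a listed holiday, the deadline becomes June 1, 2012 (Friday).
Applying the 2 months extension: 2 months after June 1, 2012 is August 1, 2012.
August 1, 2012 (Wednesday) is already a business day.
So the filing is due August 1, 2012.

August 1, 2012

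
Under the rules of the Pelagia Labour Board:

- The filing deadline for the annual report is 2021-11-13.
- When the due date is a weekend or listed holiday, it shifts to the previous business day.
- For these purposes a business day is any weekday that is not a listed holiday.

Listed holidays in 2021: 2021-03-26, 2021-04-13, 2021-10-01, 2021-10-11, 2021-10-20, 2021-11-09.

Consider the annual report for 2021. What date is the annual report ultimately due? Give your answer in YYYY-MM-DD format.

2021-11-12

The stated deadline is 2021-11-13.
2021-11-13 falls on a Saturday. Rolling to the preceding business day gives 2021-11-12, a Friday.
Final deadline: 2021-11-12.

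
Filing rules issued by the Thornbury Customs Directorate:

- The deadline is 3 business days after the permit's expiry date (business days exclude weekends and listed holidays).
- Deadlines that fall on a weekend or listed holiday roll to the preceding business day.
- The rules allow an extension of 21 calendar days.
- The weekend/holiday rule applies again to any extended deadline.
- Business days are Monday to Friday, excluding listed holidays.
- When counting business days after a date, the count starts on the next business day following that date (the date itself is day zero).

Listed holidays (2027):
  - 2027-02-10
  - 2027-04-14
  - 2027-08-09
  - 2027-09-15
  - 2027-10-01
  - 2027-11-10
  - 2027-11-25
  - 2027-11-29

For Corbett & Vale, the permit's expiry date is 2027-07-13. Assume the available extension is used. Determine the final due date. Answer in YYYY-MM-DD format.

2027-08-06

3 business days after 2027-07-13, excluding weekends and holidays, is 2027-07-16.
2027-07-16 is a Friday and not a listed holiday, so it stands.
The 21-calendar-day extension moves the deadline from 2027-07-16 to 2027-08-06.
2027-08-06 falls on a Friday, which is a business day, so no adjustment is needed.
The final due date is 2027-08-06.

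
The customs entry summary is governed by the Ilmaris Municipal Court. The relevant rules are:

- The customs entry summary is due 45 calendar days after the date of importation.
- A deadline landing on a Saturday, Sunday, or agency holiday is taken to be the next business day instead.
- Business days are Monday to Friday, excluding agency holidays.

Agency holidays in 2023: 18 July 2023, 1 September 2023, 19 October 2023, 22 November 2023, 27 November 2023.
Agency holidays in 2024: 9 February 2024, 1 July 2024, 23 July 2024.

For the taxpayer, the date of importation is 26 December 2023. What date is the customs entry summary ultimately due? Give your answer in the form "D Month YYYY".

12 February 2024

Trigger date 26 December 2023 + 45 calendar days = 9 February 2024.
9 February 2024 falls on a listed holiday. Rolling to the next business day gives 12 February 2024, a Monday.
Deadline: 12 February 2024.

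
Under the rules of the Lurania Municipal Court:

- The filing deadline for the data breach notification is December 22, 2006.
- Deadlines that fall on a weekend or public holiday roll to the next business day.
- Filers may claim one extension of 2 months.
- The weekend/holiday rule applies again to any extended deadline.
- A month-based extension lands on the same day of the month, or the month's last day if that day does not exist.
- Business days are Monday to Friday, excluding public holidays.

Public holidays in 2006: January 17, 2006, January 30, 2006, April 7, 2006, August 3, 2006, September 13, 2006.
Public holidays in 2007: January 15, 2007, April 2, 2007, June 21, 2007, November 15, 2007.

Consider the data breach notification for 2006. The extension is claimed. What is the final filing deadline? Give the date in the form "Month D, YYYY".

February 22, 2007

The statutory due date is December 22, 2006.
December 22, 2006 (Friday) is already a business day.
Add 2 months to December 22, 2006: February 22, 2007.
February 22, 2007 falls on a Thursday, which is a business day, so no adjustment is needed.
Deadline: February 22, 2007.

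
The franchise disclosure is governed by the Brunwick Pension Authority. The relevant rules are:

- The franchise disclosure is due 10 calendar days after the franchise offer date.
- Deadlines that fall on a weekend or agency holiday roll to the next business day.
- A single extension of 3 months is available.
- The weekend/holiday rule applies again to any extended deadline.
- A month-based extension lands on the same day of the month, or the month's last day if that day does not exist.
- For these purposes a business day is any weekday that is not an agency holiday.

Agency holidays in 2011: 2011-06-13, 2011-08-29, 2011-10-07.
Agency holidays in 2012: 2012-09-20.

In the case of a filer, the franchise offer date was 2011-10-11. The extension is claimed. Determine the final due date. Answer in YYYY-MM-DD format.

2012-01-23

10 calendar days after 2011-10-11 is 2011-10-21.
Since 2011-10-21 is a Friday and not a holiday, the date is unchanged.
Add 3 months to 2011-10-21: 2012-01-21.
2012-01-21 is a Saturday, so it moves to the next business day, 2012-01-23 (Monday).
Final deadline: 2012-01-23.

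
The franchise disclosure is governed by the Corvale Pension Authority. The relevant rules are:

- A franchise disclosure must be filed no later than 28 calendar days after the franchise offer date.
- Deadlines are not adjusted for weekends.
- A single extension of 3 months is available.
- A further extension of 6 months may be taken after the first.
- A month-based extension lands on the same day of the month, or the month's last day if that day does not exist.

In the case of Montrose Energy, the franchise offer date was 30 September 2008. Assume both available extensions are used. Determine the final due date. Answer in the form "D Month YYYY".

28 July 2009

Adding 28 calendar days to 30 September 2008 gives 28 October 2008.
28 October 2008 falls on a Tuesday. The rules make no weekend/holiday allowance, so it remains 28 October 2008.
Add 3 months to 28 October 2008: 28 January 2009.
28 January 2009 is a Wednesday; no weekend or holiday adjustment applies.
Applying the 6 months extension: 6 months after 28 January 2009 is 28 July 2009.
28 July 2009 falls on a Tuesday. The rules make no weekend/holiday allowance, so it remains 28 July 2009.
Deadline: 28 July 2009.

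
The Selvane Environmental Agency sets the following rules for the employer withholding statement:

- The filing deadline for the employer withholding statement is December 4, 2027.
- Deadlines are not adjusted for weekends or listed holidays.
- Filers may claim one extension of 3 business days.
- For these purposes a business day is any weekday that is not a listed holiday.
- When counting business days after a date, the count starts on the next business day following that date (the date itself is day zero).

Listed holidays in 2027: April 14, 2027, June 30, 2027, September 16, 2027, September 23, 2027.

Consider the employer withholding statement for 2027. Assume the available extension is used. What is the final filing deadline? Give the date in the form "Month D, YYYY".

December 8, 2027

Start from the fixed due date, December 4, 2027.
December 4, 2027 falls on a Saturday. The rules make no weekend/holiday allowance, so it remains December 4, 2027.
Counting 3 further business days from December 4, 2027 reaches December 8, 2027.
No adjustment is made for weekends or holidays, so December 8, 2027 stands.
The final due date is December 8, 2027.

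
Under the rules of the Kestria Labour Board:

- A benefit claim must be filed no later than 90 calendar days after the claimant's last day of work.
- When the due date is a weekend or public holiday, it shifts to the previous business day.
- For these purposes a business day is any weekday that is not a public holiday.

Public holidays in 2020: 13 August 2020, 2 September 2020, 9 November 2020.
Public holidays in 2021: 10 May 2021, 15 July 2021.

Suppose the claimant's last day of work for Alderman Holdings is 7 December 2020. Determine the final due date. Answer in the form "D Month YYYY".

5 March 2021

Trigger date 7 December 2020 + 90 calendar days = 7 March 2021.
7 March 2021 is a Sunday, so it moves to the preceding business day, 5 March 2021 (Friday).
Deadline: 5 March 2021.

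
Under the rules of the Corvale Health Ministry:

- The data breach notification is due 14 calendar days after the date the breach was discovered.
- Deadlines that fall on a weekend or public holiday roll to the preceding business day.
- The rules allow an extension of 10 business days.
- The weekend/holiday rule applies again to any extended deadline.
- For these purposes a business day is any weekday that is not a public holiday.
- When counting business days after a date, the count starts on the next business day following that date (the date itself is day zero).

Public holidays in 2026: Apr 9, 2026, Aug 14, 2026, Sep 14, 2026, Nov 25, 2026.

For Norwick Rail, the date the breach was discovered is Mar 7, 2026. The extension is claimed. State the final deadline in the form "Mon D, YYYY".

Apr 3, 2026

Trigger date Mar 7, 2026 + 14 calendar days = Mar 21, 2026.
Mar 21, 2026 is a Saturday; the preceding business day is Mar 20, 2026 (Friday).
Applying the 10-business-day extension: 10 business days after Mar 20, 2026 is Apr 3, 2026.
Apr 3, 2026 is a Friday and not a listed holiday, so it stands.
So the filing is due Apr 3, 2026.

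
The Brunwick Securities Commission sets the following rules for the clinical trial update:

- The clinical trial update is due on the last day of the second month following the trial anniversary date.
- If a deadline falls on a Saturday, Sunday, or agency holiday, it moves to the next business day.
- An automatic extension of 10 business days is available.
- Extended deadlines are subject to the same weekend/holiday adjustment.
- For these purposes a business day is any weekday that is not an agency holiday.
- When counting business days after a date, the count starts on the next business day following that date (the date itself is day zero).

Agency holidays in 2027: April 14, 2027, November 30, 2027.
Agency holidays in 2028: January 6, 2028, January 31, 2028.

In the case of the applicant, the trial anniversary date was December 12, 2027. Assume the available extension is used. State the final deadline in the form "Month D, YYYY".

March 14, 2028

The second month after December 12, 2027 is February 2028, whose last day is February 29, 2028.
February 29, 2028 (Tuesday) is already a business day.
Applying the 10-business-day extension: 10 business days after February 29, 2028 is March 14, 2028.
Since March 14, 2028 is a Tuesday and not a holiday, the date is unchanged.
Deadline: March 14, 2028.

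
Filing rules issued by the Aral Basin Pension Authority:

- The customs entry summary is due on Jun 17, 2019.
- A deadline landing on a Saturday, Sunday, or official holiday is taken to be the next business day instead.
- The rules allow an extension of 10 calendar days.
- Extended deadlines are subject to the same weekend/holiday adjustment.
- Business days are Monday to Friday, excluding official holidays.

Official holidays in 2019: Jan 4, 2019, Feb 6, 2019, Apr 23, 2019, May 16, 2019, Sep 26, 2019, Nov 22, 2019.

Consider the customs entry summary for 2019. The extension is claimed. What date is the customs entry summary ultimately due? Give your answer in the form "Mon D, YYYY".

Jun 27, 2019

The stated deadline is Jun 17, 2019.
Jun 17, 2019 falls on a Monday, which is a business day, so no adjustment is needed.
Applying the 10-calendar-day extension: Jun 17, 2019 + 10 days = Jun 27, 2019.
Since Jun 27, 2019 is a Thursday and not a holiday, the date is unchanged.
So the filing is due Jun 27, 2019.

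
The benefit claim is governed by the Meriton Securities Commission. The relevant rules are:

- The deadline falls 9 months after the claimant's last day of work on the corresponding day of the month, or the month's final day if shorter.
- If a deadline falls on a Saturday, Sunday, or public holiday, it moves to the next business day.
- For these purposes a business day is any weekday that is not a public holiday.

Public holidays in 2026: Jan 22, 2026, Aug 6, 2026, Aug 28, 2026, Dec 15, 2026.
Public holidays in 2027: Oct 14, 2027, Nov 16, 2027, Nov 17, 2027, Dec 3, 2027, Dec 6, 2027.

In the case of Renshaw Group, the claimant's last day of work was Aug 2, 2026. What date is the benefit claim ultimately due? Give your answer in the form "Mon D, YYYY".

Moving 9 months forward from Aug 2, 2026 on the corresponding day gives May 2, 2027.
May 2, 2027 is a Sunday, so it moves to the next business day, May 3, 2027 (Monday).
The final due date is May 3, 2027.

May 3, 2027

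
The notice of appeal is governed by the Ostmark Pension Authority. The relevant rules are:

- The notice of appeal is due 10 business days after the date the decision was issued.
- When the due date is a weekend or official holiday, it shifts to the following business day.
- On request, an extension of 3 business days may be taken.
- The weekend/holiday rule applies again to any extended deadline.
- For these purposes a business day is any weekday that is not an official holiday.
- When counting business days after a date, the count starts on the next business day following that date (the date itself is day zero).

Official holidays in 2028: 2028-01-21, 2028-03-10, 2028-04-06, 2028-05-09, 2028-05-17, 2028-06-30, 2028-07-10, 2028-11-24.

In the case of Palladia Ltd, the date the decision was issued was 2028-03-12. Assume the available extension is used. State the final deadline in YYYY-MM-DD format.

Starting the day after 2028-03-12 and counting 10 business days lands on 2028-03-24.
Since 2028-03-24 is a Friday and not a holiday, the date is unchanged.
The 3-business-day extension runs from 2028-03-24 to 2028-03-29.
Since 2028-03-29 is a Wednesday and not a holiday, the date is unchanged.
So the filing is due 2028-03-29.

2028-03-29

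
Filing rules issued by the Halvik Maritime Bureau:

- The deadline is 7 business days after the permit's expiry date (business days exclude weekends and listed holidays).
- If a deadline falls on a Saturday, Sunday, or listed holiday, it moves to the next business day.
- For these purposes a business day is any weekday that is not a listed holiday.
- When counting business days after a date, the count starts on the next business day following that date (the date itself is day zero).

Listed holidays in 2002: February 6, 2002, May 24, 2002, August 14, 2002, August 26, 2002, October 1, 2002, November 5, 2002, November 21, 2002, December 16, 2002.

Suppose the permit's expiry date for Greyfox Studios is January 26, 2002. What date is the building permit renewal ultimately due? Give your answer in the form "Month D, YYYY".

7 business days after January 26, 2002, excluding weekends and holidays, is February 5, 2002.
Since February 5, 2002 is a Tuesday and not a holiday, the date is unchanged.
Final deadline: February 5, 2002.

February 5, 2002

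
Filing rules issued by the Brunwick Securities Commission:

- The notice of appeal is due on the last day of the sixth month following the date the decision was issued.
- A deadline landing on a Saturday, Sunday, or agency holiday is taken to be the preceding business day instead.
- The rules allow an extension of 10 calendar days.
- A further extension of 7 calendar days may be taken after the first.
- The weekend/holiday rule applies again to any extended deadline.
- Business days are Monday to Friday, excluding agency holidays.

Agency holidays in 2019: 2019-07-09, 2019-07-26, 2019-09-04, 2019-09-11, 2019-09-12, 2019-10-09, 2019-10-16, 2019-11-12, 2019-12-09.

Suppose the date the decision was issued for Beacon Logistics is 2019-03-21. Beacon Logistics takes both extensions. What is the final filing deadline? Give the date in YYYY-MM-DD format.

6 months after 2019-03-21 falls in September 2019; the last day of that month is 2019-09-30.
Since 2019-09-30 is a Monday and not a holiday, the date is unchanged.
With the 10-day extension, 2019-09-30 becomes 2019-10-10.
2019-10-10 falls on a Thursday, which is a business day, so no adjustment is needed.
With the 7-day extension, 2019-10-10 becomes 2019-10-17.
Since 2019-10-17 is a Thursday and not a holiday, the date is unchanged.
Final deadline: 2019-10-17.

2019-10-17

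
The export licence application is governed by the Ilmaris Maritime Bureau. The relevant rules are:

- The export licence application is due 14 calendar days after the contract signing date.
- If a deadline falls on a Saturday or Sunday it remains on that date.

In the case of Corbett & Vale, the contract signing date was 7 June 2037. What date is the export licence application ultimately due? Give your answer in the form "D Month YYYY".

14 calendar days after 7 June 2037 is 21 June 2037.
No adjustment is made for weekends or holidays, so 21 June 2037 stands.
Deadline: 21 June 2037.

21 June 2037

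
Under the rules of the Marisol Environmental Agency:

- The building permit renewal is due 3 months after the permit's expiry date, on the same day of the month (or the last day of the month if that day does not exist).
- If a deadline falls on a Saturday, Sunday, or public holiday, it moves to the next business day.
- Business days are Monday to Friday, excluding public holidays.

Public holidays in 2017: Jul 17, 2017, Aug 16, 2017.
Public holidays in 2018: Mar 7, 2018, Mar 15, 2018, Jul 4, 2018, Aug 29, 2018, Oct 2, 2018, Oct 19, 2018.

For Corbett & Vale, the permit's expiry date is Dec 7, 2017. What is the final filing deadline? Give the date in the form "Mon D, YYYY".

3 months from Dec 7, 2017 is Mar 7, 2018.
Mar 7, 2018 is a listed holiday; the next business day is Mar 8, 2018 (Thursday).
The final due date is Mar 8, 2018.

Mar 8, 2018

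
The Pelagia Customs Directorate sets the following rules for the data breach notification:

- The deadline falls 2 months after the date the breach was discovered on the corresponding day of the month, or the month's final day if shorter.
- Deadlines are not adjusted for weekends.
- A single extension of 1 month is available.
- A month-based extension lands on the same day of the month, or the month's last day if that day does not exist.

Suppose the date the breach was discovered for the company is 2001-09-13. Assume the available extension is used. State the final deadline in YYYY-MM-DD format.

2001-12-13

Moving 2 months forward from 2001-09-13 on the corresponding day gives 2001-11-13.
No adjustment is made for weekends or holidays, so 2001-11-13 stands.
Applying the 1 month extension: 1 month after 2001-11-13 is 2001-12-13.
No adjustment is made for weekends or holidays, so 2001-12-13 stands.
So the filing is due 2001-12-13.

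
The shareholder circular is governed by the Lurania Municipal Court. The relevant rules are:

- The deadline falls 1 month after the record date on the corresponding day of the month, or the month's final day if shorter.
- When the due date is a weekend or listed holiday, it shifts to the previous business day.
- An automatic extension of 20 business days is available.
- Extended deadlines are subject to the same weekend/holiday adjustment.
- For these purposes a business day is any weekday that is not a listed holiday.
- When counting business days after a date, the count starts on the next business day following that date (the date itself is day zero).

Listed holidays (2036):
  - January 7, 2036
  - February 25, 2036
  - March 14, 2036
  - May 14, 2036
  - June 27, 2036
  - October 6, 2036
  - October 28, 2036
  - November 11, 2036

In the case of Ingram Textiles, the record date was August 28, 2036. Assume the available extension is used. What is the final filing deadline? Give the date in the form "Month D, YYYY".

1 month after August 28, 2036, on the same day of the month, is September 28, 2036.
September 28, 2036 falls on a Sunday. Rolling to the preceding business day gives September 26, 2036, a Friday.
Applying the 20-business-day extension: 20 business days after September 26, 2036 is October 27, 2036.
October 27, 2036 (Monday) is already a business day.
So the filing is due October 27, 2036.

October 27, 2036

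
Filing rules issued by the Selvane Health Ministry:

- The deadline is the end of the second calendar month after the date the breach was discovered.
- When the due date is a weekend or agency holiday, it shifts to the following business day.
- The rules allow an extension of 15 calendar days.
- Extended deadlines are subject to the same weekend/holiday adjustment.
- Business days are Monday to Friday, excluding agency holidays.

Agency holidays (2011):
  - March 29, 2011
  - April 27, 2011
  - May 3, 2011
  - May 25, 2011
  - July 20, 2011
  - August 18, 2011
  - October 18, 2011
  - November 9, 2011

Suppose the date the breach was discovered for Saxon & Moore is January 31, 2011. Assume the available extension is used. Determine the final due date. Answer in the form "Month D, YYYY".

The second month after January 31, 2011 is March 2011, whose last day is March 31, 2011.
Since March 31, 2011 is a Thursday and not a holiday, the date is unchanged.
Applying the 15-calendar-day extension: March 31, 2011 + 15 days = April 15, 2011.
April 15, 2011 (Friday) is already a business day.
The final due date is April 15, 2011.

April 15, 2011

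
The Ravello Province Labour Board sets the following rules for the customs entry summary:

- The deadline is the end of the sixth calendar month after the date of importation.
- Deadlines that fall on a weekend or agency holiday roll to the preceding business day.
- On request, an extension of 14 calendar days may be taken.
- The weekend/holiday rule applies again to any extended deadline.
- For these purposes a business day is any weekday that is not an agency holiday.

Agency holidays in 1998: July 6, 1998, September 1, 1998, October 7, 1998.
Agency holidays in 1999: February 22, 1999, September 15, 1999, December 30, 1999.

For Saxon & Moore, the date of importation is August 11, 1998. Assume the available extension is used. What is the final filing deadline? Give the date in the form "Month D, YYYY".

March 12, 1999

6 months after August 11, 1998 is February 1999; that month ends on February 28, 1999.
February 28, 1999 is a Sunday; the preceding business day is February 26, 1999 (Friday).
Add the 14 calendar-day extension to February 26, 1999: March 12, 1999.
March 12, 1999 falls on a Friday, which is a business day, so no adjustment is needed.
So the filing is due March 12, 1999.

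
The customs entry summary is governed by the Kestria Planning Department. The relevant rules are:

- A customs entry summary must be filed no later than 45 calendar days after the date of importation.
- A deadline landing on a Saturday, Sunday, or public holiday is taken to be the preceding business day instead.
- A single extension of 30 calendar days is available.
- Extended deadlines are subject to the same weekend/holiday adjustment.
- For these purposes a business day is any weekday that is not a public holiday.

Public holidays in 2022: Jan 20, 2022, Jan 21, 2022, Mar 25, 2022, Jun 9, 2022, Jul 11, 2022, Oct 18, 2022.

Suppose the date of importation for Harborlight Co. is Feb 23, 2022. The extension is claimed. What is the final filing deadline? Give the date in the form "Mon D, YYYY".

May 6, 2022

Trigger date Feb 23, 2022 + 45 calendar days = Apr 9, 2022.
Apr 9, 2022 is a Saturday, so it moves to the preceding business day, Apr 8, 2022 (Friday).
With the 30-day extension, Apr 8, 2022 becomes May 8, 2022.
May 8, 2022 is a Sunday; the preceding business day is May 6, 2022 (Friday).
Final deadline: May 6, 2022.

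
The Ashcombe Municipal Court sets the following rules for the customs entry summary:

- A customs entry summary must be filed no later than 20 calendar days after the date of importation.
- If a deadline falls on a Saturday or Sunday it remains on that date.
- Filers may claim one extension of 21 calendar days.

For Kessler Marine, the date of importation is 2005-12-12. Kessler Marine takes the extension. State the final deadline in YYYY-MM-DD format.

From 2005-12-12, 20 calendar days later is 2006-01-01.
No adjustment is made for weekends or holidays, so 2006-01-01 stands.
The 21-calendar-day extension moves the deadline from 2006-01-01 to 2006-01-22.
2006-01-22 falls on a Sunday. The rules make no weekend/holiday allowance, so it remains 2006-01-22.
Final deadline: 2006-01-22.

2006-01-22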